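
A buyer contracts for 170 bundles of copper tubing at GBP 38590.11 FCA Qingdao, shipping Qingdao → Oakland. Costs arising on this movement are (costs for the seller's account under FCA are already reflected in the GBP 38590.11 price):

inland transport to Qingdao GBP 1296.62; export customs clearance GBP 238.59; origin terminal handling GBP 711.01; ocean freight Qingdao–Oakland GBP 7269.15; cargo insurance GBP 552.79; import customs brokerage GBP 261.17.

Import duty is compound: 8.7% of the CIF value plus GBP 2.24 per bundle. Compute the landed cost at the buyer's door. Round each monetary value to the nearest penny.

Total landed cost: GBP 51864.74

FCA: the seller delivers export-cleared goods to the carrier; the buyer bears costs from that point.
Already in the invoice (seller's account under FCA): inland to port, export clearance — exclude.
CIF value = FCA price + origin terminal + freight + insurance = 38590.11 + 711.01 + 7269.15 + 552.79 = 47123.06
Ad valorem component: 47123.06 × 8.7% = 4099.71
Specific component: 170 × 2.24 = 380.80
Import duty = 4099.71 + 380.80 = 4480.51
Buyer bears: origin terminal 711.01 + freight 7269.15 + insurance 552.79 + brokerage 261.17 + duty 4480.51 = 13274.63
Landed cost = invoice 38590.11 + 13274.63 = 51864.74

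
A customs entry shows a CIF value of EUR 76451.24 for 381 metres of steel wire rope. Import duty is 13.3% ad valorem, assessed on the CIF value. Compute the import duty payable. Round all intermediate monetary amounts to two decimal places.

Import duty: EUR 10168.01

Import duty = 76451.24 × 13.3% = 10168.01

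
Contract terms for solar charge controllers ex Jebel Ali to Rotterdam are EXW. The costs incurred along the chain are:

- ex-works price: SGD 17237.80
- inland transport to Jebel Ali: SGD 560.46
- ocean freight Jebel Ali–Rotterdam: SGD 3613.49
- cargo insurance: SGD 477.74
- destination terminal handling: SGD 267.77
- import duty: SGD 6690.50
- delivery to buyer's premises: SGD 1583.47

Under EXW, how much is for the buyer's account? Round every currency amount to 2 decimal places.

Buyer's account: SGD 13193.43

EXW: the seller makes goods available at their premises; the buyer bears all onward costs.
Seller's account: goods 17237.80 = 17237.80
Buyer's account: inland to port 560.46 + freight 3613.49 + insurance 477.74 + destination terminal 267.77 + duty 6690.50 + delivery 1583.47 = 13193.43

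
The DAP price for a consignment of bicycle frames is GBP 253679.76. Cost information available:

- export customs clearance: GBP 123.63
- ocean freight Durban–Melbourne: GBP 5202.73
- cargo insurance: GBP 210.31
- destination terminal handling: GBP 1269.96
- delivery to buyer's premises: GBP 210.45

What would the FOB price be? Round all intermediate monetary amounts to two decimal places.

FOB price: GBP 246786.31

Not relevant to the conversion: export clearance — on the seller under both DAP and FOB; already in the DAP price and stays in the FOB price.
From DAP to FOB, the seller no longer bears: freight, insurance, destination terminal, delivery.
FOB price = 253679.76 − 5202.73 − 210.31 − 1269.96 − 210.45 = 246786.31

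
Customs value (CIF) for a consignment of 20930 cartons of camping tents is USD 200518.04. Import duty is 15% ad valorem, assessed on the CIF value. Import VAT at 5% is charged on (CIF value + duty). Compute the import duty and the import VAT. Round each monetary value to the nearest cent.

Import duty: USD 30077.71; import VAT: USD 11529.79

Import duty = 200518.04 × 15% = 30077.71
VAT base = CIF + duty = 200518.04 + 30077.71 = 230595.75
Import VAT = 230595.75 × 5% = 11529.79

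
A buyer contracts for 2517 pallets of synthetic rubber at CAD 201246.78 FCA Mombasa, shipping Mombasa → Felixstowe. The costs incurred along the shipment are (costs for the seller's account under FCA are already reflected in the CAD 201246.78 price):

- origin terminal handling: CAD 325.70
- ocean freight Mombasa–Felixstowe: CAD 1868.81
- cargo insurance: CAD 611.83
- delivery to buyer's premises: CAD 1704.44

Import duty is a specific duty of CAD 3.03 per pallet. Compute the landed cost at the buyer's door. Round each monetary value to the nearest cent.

FCA: the seller delivers export-cleared goods to the carrier; the buyer bears costs from that point.
CIF value = FCA price + origin terminal + freight + insurance = 201246.78 + 325.70 + 1868.81 + 611.83 = 204053.12
Import duty = 2517 × 3.03 = 7626.51
Buyer bears: origin terminal 325.70 + freight 1868.81 + insurance 611.83 + delivery 1704.44 + duty 7626.51 = 12137.29
Landed cost = invoice 201246.78 + 12137.29 = 213384.07

Total landed cost: CAD 213384.07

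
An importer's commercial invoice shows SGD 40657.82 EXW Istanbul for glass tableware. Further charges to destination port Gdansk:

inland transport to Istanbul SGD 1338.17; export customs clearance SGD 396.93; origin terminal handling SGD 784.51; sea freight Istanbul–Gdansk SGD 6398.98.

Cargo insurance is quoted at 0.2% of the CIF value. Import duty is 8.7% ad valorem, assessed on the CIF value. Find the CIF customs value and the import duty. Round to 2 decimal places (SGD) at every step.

Let C be the CIF value. C = EXW price + pre-shipment costs + freight + 0.2% × C
C − 0.2% × C = 40657.82 + 1338.17 + 396.93 + 784.51 + 6398.98
0.998 × C = 49576.41
C = 49576.41 / 0.998 = 49675.76
Insurance premium = 0.2% × 49675.76 = 99.35
Import duty = 49675.76 × 8.7% = 4321.79

CIF value: SGD 49675.76; import duty: SGD 4321.79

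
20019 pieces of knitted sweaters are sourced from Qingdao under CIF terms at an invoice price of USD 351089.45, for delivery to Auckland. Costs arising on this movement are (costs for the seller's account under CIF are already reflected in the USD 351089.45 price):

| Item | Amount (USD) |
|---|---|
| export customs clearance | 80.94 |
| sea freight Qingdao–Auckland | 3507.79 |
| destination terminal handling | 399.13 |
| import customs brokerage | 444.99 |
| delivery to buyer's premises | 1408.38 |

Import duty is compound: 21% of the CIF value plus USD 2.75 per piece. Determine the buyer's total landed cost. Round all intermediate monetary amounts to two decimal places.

Total landed cost: USD 482122.98

CIF: the seller pays costs through ocean freight and marine insurance to the destination port.
Already in the invoice (seller's account under CIF): export clearance, freight — exclude.
The CIF price already equals the CIF value: 351089.45
Ad valorem component: 351089.45 × 21% = 73728.78
Specific component: 20019 × 2.75 = 55052.25
Import duty = 73728.78 + 55052.25 = 128781.03
Buyer bears: destination terminal 399.13 + brokerage 444.99 + delivery 1408.38 + duty 128781.03 = 131033.53
Landed cost = invoice 351089.45 + 131033.53 = 482122.98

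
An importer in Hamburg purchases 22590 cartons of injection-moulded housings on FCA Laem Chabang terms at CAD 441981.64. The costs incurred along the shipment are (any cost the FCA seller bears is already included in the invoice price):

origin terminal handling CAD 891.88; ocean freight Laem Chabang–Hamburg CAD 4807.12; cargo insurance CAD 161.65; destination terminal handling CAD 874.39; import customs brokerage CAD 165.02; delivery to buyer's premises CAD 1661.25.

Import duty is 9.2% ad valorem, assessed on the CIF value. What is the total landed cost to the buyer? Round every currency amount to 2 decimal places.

Total landed cost: CAD 491744.44

FCA: the seller delivers export-cleared goods to the carrier; the buyer bears costs from that point.
CIF value = FCA price + origin terminal + freight + insurance = 441981.64 + 891.88 + 4807.12 + 161.65 = 447842.29
Import duty = 447842.29 × 9.2% = 41201.49
Buyer bears: origin terminal 891.88 + freight 4807.12 + insurance 161.65 + destination terminal 874.39 + brokerage 165.02 + delivery 1661.25 + duty 41201.49 = 49762.80
Landed cost = invoice 441981.64 + 49762.80 = 491744.44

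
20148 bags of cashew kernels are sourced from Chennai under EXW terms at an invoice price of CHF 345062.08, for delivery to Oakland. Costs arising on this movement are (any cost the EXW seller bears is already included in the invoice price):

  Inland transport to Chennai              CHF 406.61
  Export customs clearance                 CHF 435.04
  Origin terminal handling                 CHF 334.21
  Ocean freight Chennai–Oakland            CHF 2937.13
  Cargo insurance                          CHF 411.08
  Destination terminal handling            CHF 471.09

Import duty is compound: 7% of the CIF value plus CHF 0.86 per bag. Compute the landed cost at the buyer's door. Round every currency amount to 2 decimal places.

EXW: the seller makes goods available at their premises; the buyer bears all onward costs.
CIF value = EXW price + inland to port + export clearance + origin terminal + freight + insurance = 345062.08 + 406.61 + 435.04 + 334.21 + 2937.13 + 411.08 = 349586.15
Ad valorem component: 349586.15 × 7% = 24471.03
Specific component: 20148 × 0.86 = 17327.28
Import duty = 24471.03 + 17327.28 = 41798.31
Buyer bears: inland to port 406.61 + export clearance 435.04 + origin terminal 334.21 + freight 2937.13 + insurance 411.08 + destination terminal 471.09 + duty 41798.31 = 46793.47
Landed cost = invoice 345062.08 + 46793.47 = 391855.55

Total landed cost: CHF 391855.55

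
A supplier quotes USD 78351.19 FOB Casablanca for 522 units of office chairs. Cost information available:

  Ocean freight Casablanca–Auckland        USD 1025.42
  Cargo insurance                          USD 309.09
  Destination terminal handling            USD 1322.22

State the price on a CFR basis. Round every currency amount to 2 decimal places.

CFR price: USD 79376.61

Not relevant to the conversion: insurance, destination terminal — on the buyer under both terms; not part of either seller's price.
From FOB to CFR, the seller additionally bears: freight.
CFR price = 78351.19 + 1025.42 = 79376.61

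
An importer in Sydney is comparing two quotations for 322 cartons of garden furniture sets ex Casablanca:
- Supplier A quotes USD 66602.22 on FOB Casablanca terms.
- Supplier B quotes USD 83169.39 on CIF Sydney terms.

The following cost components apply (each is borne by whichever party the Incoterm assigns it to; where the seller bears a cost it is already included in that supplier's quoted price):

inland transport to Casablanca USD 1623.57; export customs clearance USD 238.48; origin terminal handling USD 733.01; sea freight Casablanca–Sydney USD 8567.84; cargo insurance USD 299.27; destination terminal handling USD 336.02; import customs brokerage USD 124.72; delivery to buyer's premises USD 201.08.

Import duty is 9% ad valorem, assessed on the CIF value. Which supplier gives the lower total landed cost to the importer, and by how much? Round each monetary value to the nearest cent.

Supplier A (FOB):
CIF value = FOB price + freight + insurance = 66602.22 + 8567.84 + 299.27 = 75469.33
Import duty = 75469.33 × 9% = 6792.24
Buyer bears (A): 8567.84 + 299.27 + 336.02 + 124.72 + 201.08 = 9528.93
Landed cost (A) = invoice 66602.22 + 9528.93 + duty 6792.24 = 82923.39
Supplier B (CIF):
The CIF price already equals the CIF value: 83169.39
Import duty = 83169.39 × 9% = 7485.25
Buyer bears (B): 336.02 + 124.72 + 201.08 = 661.82
Landed cost (B) = invoice 83169.39 + 661.82 + duty 7485.25 = 91316.46
Difference = |82923.39 − 91316.46| = 8393.07

Supplier A is cheaper by USD 8393.07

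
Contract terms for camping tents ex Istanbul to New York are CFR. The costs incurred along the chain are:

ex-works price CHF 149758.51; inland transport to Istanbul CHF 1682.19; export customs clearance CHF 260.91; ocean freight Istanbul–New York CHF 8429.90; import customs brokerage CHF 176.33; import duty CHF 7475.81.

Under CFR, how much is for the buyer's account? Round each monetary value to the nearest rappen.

Buyer's account: CHF 7652.14

CFR: the seller pays costs through ocean freight to the destination port, but not insurance.
Seller's account: goods 149758.51 + inland to port 1682.19 + export clearance 260.91 + freight 8429.90 = 160131.51
Buyer's account: brokerage 176.33 + duty 7475.81 = 7652.14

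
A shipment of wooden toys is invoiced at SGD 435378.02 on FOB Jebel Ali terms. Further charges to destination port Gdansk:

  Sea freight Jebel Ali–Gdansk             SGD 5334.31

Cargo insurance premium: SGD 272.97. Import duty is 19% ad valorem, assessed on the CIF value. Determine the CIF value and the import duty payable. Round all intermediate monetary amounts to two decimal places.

CIF = FOB price + freight + insurance
CIF = 435378.02 + 5334.31 + 272.97 = 440985.30
Import duty = 440985.30 × 19% = 83787.21

CIF value: SGD 440985.30; import duty: SGD 83787.21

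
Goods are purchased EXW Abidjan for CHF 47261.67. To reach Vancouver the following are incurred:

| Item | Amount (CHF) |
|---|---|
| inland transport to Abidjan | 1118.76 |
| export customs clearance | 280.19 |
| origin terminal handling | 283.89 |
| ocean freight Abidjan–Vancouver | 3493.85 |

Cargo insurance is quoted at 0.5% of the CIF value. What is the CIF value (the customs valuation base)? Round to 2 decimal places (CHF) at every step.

Let C be the CIF value. C = EXW price + pre-shipment costs + freight + 0.5% × C
C − 0.5% × C = 47261.67 + 1118.76 + 280.19 + 283.89 + 3493.85
0.995 × C = 52438.36
C = 52438.36 / 0.995 = 52701.87
Insurance premium = 0.5% × 52701.87 = 263.51

CIF value: CHF 52701.87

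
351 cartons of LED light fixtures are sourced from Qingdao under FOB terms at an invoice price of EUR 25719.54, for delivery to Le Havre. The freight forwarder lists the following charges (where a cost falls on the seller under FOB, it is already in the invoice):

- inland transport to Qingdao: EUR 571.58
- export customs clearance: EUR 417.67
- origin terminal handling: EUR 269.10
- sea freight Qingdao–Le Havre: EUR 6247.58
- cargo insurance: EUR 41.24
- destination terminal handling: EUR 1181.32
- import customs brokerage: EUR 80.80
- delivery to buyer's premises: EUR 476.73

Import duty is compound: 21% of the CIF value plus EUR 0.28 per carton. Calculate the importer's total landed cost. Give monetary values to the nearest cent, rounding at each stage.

FOB: the seller bears costs until goods are on board at the origin port; the buyer bears freight, insurance and all costs thereafter.
Already in the invoice (seller's account under FOB): inland to port, export clearance, origin terminal — exclude.
CIF value = FOB price + freight + insurance = 25719.54 + 6247.58 + 41.24 = 32008.36
Ad valorem component: 32008.36 × 21% = 6721.76
Specific component: 351 × 0.28 = 98.28
Import duty = 6721.76 + 98.28 = 6820.04
Buyer bears: freight 6247.58 + insurance 41.24 + destination terminal 1181.32 + brokerage 80.80 + delivery 476.73 + duty 6820.04 = 14847.71
Landed cost = invoice 25719.54 + 14847.71 = 40567.25

Total landed cost: EUR 40567.25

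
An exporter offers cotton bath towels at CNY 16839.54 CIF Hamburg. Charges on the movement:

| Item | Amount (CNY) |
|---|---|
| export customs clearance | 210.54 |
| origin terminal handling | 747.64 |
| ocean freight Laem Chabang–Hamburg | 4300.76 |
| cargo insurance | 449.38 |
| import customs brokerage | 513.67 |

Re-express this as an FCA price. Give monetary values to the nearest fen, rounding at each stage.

FCA price: CNY 11341.76

Not relevant to the conversion: export clearance — on the seller under both CIF and FCA; already in the CIF price and stays in the FCA price. brokerage — on the buyer under both terms; not part of either seller's price.
From CIF to FCA, the seller no longer bears: origin terminal, freight, insurance.
FCA price = 16839.54 − 747.64 − 4300.76 − 449.38 = 11341.76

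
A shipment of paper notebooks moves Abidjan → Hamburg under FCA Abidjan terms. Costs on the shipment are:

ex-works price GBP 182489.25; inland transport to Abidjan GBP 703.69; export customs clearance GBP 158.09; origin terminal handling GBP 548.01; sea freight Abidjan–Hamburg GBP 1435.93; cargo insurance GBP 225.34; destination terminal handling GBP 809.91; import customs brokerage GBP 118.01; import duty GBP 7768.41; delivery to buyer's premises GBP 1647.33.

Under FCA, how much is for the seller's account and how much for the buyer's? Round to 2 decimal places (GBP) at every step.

Seller: GBP 183351.03; buyer: GBP 12552.94

FCA: the seller delivers export-cleared goods to the carrier; the buyer bears costs from that point.
Seller's account: goods 182489.25 + inland to port 703.69 + export clearance 158.09 = 183351.03
Buyer's account: origin terminal 548.01 + freight 1435.93 + insurance 225.34 + destination terminal 809.91 + brokerage 118.01 + duty 7768.41 + delivery 1647.33 = 12552.94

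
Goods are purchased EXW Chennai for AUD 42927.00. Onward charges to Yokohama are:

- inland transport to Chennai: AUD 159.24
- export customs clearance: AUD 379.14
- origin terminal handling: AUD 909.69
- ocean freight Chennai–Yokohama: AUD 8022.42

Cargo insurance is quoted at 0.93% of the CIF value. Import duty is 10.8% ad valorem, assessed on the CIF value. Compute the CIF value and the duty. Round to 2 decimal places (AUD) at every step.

Let C be the CIF value. C = EXW price + pre-shipment costs + freight + 0.93% × C
C − 0.93% × C = 42927.00 + 159.24 + 379.14 + 909.69 + 8022.42
0.9907 × C = 52397.49
C = 52397.49 / 0.9907 = 52889.36
Insurance premium = 0.93% × 52889.36 = 491.87
Import duty = 52889.36 × 10.8% = 5712.05

CIF value: AUD 52889.36; import duty: AUD 5712.05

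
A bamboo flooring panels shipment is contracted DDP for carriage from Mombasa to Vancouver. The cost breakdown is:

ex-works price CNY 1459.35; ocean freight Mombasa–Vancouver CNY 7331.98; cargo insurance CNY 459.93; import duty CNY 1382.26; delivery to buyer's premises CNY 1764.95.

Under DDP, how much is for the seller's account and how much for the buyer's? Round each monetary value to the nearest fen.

DDP: the seller bears all costs including import duty.
Seller's account: goods 1459.35 + freight 7331.98 + insurance 459.93 + duty 1382.26 + delivery 1764.95 = 12398.47
Buyer's account: 0.00

Seller: CNY 12398.47; buyer: CNY 0.00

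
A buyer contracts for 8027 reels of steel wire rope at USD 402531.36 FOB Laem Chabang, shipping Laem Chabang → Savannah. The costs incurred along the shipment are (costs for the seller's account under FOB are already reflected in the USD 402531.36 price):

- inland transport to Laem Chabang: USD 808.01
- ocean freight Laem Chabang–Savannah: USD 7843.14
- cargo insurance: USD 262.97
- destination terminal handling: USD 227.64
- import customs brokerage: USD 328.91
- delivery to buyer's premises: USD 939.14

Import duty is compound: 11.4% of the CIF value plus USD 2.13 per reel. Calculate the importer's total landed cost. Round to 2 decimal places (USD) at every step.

FOB: the seller bears costs until goods are on board at the origin port; the buyer bears freight, insurance and all costs thereafter.
Already in the invoice (seller's account under FOB): inland to port — exclude.
CIF value = FOB price + freight + insurance = 402531.36 + 7843.14 + 262.97 = 410637.47
Ad valorem component: 410637.47 × 11.4% = 46812.67
Specific component: 8027 × 2.13 = 17097.51
Import duty = 46812.67 + 17097.51 = 63910.18
Buyer bears: freight 7843.14 + insurance 262.97 + destination terminal 227.64 + brokerage 328.91 + delivery 939.14 + duty 63910.18 = 73511.98
Landed cost = invoice 402531.36 + 73511.98 = 476043.34

Total landed cost: USD 476043.34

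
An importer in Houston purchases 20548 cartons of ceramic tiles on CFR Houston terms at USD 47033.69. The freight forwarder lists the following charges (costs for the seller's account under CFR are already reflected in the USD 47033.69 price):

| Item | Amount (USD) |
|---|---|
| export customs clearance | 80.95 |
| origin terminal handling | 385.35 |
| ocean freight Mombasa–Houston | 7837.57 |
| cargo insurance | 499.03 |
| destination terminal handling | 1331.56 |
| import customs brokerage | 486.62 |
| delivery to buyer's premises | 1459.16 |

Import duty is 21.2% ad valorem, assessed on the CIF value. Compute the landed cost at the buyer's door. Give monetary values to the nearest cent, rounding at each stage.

Total landed cost: USD 60887.00

CFR: the seller pays costs through ocean freight to the destination port, but not insurance.
Already in the invoice (seller's account under CFR): export clearance, origin terminal, freight — exclude.
CIF value = CFR price + insurance = 47033.69 + 499.03 = 47532.72
Import duty = 47532.72 × 21.2% = 10076.94
Buyer bears: insurance 499.03 + destination terminal 1331.56 + brokerage 486.62 + delivery 1459.16 + duty 10076.94 = 13853.31
Landed cost = invoice 47033.69 + 13853.31 = 60887.00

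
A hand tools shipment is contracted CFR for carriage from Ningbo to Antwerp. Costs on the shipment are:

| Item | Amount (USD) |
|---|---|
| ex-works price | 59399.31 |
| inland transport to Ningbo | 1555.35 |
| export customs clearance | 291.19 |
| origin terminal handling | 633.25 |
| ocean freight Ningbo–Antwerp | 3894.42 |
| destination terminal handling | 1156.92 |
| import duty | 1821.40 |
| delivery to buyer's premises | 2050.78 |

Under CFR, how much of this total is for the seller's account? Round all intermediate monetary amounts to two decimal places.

Seller's account: USD 65773.52

CFR: the seller pays costs through ocean freight to the destination port, but not insurance.
Seller's account: goods 59399.31 + inland to port 1555.35 + export clearance 291.19 + origin terminal 633.25 + freight 3894.42 = 65773.52
Buyer's account: destination terminal 1156.92 + duty 1821.40 + delivery 2050.78 = 5029.10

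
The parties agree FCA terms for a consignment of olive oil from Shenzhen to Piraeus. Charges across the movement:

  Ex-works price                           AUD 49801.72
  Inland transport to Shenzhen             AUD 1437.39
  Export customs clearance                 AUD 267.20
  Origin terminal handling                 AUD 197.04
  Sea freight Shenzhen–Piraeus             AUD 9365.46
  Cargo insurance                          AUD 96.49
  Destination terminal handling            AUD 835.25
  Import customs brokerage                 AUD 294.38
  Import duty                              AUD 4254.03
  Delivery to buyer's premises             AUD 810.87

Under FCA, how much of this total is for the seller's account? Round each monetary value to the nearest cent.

Seller's account: AUD 51506.31

FCA: the seller delivers export-cleared goods to the carrier; the buyer bears costs from that point.
Seller's account: goods 49801.72 + inland to port 1437.39 + export clearance 267.20 = 51506.31
Buyer's account: origin terminal 197.04 + freight 9365.46 + insurance 96.49 + destination terminal 835.25 + brokerage 294.38 + duty 4254.03 + delivery 810.87 = 15853.52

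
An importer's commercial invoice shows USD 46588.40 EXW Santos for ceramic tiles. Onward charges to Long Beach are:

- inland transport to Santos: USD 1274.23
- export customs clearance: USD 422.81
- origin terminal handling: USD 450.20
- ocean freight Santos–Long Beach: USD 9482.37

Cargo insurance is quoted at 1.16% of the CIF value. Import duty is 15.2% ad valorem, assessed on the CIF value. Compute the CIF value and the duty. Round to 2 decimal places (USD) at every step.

CIF value: USD 58901.26; import duty: USD 8952.99

Let C be the CIF value. C = EXW price + pre-shipment costs + freight + 1.16% × C
C − 1.16% × C = 46588.40 + 1274.23 + 422.81 + 450.20 + 9482.37
0.9884 × C = 58218.01
C = 58218.01 / 0.9884 = 58901.26
Insurance premium = 1.16% × 58901.26 = 683.25
Import duty = 58901.26 × 15.2% = 8952.99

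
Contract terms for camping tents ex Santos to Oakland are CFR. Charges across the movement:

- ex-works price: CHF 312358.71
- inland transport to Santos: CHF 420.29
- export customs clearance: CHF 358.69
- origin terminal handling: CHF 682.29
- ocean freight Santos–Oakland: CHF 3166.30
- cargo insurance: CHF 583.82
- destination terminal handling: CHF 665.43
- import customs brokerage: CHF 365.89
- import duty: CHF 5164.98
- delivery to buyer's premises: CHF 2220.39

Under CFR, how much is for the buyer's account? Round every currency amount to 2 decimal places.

Buyer's account: CHF 9000.51

CFR: the seller pays costs through ocean freight to the destination port, but not insurance.
Seller's account: goods 312358.71 + inland to port 420.29 + export clearance 358.69 + origin terminal 682.29 + freight 3166.30 = 316986.28
Buyer's account: insurance 583.82 + destination terminal 665.43 + brokerage 365.89 + duty 5164.98 + delivery 2220.39 = 9000.51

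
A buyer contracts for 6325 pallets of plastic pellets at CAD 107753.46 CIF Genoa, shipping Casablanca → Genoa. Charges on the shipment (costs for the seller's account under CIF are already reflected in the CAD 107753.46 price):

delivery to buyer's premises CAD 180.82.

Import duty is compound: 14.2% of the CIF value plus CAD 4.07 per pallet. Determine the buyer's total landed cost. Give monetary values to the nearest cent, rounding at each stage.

Total landed cost: CAD 148978.02

CIF: the seller pays costs through ocean freight and marine insurance to the destination port.
The CIF price already equals the CIF value: 107753.46
Ad valorem component: 107753.46 × 14.2% = 15300.99
Specific component: 6325 × 4.07 = 25742.75
Import duty = 15300.99 + 25742.75 = 41043.74
Buyer bears: delivery 180.82 + duty 41043.74 = 41224.56
Landed cost = invoice 107753.46 + 41224.56 = 148978.02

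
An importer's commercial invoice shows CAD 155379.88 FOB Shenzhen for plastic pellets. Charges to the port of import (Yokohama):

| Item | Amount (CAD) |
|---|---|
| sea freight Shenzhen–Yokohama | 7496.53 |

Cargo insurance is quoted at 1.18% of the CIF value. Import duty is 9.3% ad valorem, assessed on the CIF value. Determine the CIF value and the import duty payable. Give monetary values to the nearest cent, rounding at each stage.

Let C be the CIF value. C = FOB price + freight + 1.18% × C
C − 1.18% × C = 155379.88 + 7496.53
0.9882 × C = 162876.41
C = 162876.41 / 0.9882 = 164821.30
Insurance premium = 1.18% × 164821.30 = 1944.89
Import duty = 164821.30 × 9.3% = 15328.38

CIF value: CAD 164821.30; import duty: CAD 15328.38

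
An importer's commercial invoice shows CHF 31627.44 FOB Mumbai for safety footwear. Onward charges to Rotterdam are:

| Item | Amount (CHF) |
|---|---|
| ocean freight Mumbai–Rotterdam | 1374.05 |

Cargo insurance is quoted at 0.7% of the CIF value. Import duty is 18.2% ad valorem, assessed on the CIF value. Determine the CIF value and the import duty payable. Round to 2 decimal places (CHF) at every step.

Let C be the CIF value. C = FOB price + freight + 0.7% × C
C − 0.7% × C = 31627.44 + 1374.05
0.993 × C = 33001.49
C = 33001.49 / 0.993 = 33234.13
Insurance premium = 0.7% × 33234.13 = 232.64
Import duty = 33234.13 × 18.2% = 6048.61

CIF value: CHF 33234.13; import duty: CHF 6048.61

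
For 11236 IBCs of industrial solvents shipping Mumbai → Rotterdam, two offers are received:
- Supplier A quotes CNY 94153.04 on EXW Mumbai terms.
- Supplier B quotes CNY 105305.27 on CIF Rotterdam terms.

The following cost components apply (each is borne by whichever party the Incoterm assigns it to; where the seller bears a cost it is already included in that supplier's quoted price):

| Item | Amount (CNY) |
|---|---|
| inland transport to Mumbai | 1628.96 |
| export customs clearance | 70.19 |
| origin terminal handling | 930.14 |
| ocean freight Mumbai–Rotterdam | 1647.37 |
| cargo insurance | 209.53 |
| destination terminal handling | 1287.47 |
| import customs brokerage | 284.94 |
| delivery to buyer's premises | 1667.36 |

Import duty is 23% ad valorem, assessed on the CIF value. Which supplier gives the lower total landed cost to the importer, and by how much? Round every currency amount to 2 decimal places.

Supplier A (EXW):
CIF value = EXW price + inland to port + export clearance + origin terminal + freight + insurance = 94153.04 + 1628.96 + 70.19 + 930.14 + 1647.37 + 209.53 = 98639.23
Import duty = 98639.23 × 23% = 22687.02
Buyer bears (A): 1628.96 + 70.19 + 930.14 + 1647.37 + 209.53 + 1287.47 + 284.94 + 1667.36 = 7725.96
Landed cost (A) = invoice 94153.04 + 7725.96 + duty 22687.02 = 124566.02
Supplier B (CIF):
The CIF price already equals the CIF value: 105305.27
Import duty = 105305.27 × 23% = 24220.21
Buyer bears (B): 1287.47 + 284.94 + 1667.36 = 3239.77
Landed cost (B) = invoice 105305.27 + 3239.77 + duty 24220.21 = 132765.25
Difference = |124566.02 − 132765.25| = 8199.23

Supplier A is cheaper by CNY 8199.23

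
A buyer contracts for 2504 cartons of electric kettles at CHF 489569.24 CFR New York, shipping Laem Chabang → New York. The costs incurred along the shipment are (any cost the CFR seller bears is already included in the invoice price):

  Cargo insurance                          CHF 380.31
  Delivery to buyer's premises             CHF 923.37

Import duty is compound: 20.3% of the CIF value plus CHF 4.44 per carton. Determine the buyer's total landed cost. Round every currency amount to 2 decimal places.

CFR: the seller pays costs through ocean freight to the destination port, but not insurance.
CIF value = CFR price + insurance = 489569.24 + 380.31 = 489949.55
Ad valorem component: 489949.55 × 20.3% = 99459.76
Specific component: 2504 × 4.44 = 11117.76
Import duty = 99459.76 + 11117.76 = 110577.52
Buyer bears: insurance 380.31 + delivery 923.37 + duty 110577.52 = 111881.20
Landed cost = invoice 489569.24 + 111881.20 = 601450.44

Total landed cost: CHF 601450.44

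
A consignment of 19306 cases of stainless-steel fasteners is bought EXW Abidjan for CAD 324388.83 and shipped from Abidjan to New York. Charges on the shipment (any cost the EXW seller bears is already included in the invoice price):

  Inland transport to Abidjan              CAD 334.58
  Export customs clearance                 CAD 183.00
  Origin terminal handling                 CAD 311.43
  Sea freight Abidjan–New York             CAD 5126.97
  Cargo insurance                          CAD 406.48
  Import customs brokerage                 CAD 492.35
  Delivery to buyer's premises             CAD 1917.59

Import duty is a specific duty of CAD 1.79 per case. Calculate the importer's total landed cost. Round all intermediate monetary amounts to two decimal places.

EXW: the seller makes goods available at their premises; the buyer bears all onward costs.
CIF value = EXW price + inland to port + export clearance + origin terminal + freight + insurance = 324388.83 + 334.58 + 183.00 + 311.43 + 5126.97 + 406.48 = 330751.29
Import duty = 19306 × 1.79 = 34557.74
Buyer bears: inland to port 334.58 + export clearance 183.00 + origin terminal 311.43 + freight 5126.97 + insurance 406.48 + brokerage 492.35 + delivery 1917.59 + duty 34557.74 = 43330.14
Landed cost = invoice 324388.83 + 43330.14 = 367718.97

Total landed cost: CAD 367718.97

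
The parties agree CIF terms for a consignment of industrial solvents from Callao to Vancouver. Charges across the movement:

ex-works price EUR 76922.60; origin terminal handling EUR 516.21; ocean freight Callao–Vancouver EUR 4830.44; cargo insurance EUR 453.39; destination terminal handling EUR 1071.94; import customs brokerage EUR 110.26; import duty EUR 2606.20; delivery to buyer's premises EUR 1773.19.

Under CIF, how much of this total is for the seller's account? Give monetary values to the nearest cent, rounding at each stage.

CIF: the seller pays costs through ocean freight and marine insurance to the destination port.
Seller's account: goods 76922.60 + origin terminal 516.21 + freight 4830.44 + insurance 453.39 = 82722.64
Buyer's account: destination terminal 1071.94 + brokerage 110.26 + duty 2606.20 + delivery 1773.19 = 5561.59

Seller's account: EUR 82722.64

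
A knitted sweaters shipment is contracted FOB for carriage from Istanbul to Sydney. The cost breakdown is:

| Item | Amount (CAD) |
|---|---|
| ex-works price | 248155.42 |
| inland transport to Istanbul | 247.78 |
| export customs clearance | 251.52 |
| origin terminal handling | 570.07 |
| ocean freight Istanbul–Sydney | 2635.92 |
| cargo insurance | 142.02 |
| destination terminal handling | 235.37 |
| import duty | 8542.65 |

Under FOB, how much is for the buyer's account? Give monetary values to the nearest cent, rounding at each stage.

Buyer's account: CAD 11555.96

FOB: the seller bears costs until goods are on board at the origin port; the buyer bears freight, insurance and all costs thereafter.
Seller's account: goods 248155.42 + inland to port 247.78 + export clearance 251.52 + origin terminal 570.07 = 249224.79
Buyer's account: freight 2635.92 + insurance 142.02 + destination terminal 235.37 + duty 8542.65 = 11555.96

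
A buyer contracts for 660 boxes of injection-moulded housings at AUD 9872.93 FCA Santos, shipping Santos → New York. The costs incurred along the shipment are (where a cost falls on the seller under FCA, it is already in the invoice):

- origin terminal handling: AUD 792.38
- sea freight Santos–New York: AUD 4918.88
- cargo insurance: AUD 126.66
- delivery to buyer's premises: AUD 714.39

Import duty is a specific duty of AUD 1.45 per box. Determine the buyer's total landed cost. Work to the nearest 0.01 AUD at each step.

FCA: the seller delivers export-cleared goods to the carrier; the buyer bears costs from that point.
CIF value = FCA price + origin terminal + freight + insurance = 9872.93 + 792.38 + 4918.88 + 126.66 = 15710.85
Import duty = 660 × 1.45 = 957.00
Buyer bears: origin terminal 792.38 + freight 4918.88 + insurance 126.66 + delivery 714.39 + duty 957.00 = 7509.31
Landed cost = invoice 9872.93 + 7509.31 = 17382.24

Total landed cost: AUD 17382.24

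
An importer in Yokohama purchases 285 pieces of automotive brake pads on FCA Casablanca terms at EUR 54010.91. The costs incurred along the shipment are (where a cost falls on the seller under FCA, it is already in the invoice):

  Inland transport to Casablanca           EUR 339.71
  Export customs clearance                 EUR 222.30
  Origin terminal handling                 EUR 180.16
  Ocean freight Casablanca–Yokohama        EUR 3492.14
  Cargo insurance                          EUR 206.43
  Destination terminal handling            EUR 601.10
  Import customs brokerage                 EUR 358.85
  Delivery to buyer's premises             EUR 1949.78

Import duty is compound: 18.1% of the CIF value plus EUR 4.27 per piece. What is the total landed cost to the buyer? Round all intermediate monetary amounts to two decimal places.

FCA: the seller delivers export-cleared goods to the carrier; the buyer bears costs from that point.
Already in the invoice (seller's account under FCA): inland to port, export clearance — exclude.
CIF value = FCA price + origin terminal + freight + insurance = 54010.91 + 180.16 + 3492.14 + 206.43 = 57889.64
Ad valorem component: 57889.64 × 18.1% = 10478.02
Specific component: 285 × 4.27 = 1216.95
Import duty = 10478.02 + 1216.95 = 11694.97
Buyer bears: origin terminal 180.16 + freight 3492.14 + insurance 206.43 + destination terminal 601.10 + brokerage 358.85 + delivery 1949.78 + duty 11694.97 = 18483.43
Landed cost = invoice 54010.91 + 18483.43 = 72494.34

Total landed cost: EUR 72494.34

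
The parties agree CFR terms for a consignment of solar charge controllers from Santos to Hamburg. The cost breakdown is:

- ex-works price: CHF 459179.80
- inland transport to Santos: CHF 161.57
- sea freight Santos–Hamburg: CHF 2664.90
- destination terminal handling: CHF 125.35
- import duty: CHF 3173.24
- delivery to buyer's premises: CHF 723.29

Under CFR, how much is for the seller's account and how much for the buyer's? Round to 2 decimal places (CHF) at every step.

CFR: the seller pays costs through ocean freight to the destination port, but not insurance.
Seller's account: goods 459179.80 + inland to port 161.57 + freight 2664.90 = 462006.27
Buyer's account: destination terminal 125.35 + duty 3173.24 + delivery 723.29 = 4021.88

Seller: CHF 462006.27; buyer: CHF 4021.88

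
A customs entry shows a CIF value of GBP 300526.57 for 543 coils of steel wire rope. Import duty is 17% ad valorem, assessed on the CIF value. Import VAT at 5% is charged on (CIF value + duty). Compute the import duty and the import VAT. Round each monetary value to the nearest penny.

Import duty: GBP 51089.52; import VAT: GBP 17580.80

Import duty = 300526.57 × 17% = 51089.52
VAT base = CIF + duty = 300526.57 + 51089.52 = 351616.09
Import VAT = 351616.09 × 5% = 17580.80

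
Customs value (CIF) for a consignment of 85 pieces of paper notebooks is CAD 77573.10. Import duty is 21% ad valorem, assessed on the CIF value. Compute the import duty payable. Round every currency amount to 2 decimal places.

Import duty = 77573.10 × 21% = 16290.35

Import duty: CAD 16290.35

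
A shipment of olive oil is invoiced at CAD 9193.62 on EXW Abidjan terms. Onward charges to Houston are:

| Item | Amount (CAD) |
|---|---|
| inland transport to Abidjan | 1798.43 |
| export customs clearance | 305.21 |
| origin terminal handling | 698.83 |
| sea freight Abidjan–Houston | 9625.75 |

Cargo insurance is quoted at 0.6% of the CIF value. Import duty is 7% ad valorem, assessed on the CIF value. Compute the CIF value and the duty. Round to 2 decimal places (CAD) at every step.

Let C be the CIF value. C = EXW price + pre-shipment costs + freight + 0.6% × C
C − 0.6% × C = 9193.62 + 1798.43 + 305.21 + 698.83 + 9625.75
0.994 × C = 21621.84
C = 21621.84 / 0.994 = 21752.35
Insurance premium = 0.6% × 21752.35 = 130.51
Import duty = 21752.35 × 7% = 1522.66

CIF value: CAD 21752.35; import duty: CAD 1522.66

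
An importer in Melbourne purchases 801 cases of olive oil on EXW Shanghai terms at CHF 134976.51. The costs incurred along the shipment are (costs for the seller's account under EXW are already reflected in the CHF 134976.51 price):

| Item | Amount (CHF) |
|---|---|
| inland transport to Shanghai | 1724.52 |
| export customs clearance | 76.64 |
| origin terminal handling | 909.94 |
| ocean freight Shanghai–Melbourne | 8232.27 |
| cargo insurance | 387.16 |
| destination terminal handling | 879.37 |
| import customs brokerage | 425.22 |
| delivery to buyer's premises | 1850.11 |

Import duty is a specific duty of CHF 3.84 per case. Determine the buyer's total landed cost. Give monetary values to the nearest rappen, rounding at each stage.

Total landed cost: CHF 152537.58

EXW: the seller makes goods available at their premises; the buyer bears all onward costs.
CIF value = EXW price + inland to port + export clearance + origin terminal + freight + insurance = 134976.51 + 1724.52 + 76.64 + 909.94 + 8232.27 + 387.16 = 146307.04
Import duty = 801 × 3.84 = 3075.84
Buyer bears: inland to port 1724.52 + export clearance 76.64 + origin terminal 909.94 + freight 8232.27 + insurance 387.16 + destination terminal 879.37 + brokerage 425.22 + delivery 1850.11 + duty 3075.84 = 17561.07
Landed cost = invoice 134976.51 + 17561.07 = 152537.58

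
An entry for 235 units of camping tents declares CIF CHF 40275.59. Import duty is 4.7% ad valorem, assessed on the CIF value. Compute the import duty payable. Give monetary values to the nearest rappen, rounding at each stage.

Import duty: CHF 1892.95

Import duty = 40275.59 × 4.7% = 1892.95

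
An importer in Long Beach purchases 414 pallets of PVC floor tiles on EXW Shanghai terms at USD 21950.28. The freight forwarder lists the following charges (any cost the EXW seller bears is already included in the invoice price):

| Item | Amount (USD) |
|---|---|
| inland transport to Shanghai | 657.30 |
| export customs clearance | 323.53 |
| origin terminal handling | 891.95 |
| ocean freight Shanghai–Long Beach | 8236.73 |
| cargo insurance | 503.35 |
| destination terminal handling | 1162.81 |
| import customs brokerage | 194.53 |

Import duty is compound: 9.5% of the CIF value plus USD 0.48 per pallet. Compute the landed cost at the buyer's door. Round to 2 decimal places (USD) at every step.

Total landed cost: USD 37212.70

EXW: the seller makes goods available at their premises; the buyer bears all onward costs.
CIF value = EXW price + inland to port + export clearance + origin terminal + freight + insurance = 21950.28 + 657.30 + 323.53 + 891.95 + 8236.73 + 503.35 = 32563.14
Ad valorem component: 32563.14 × 9.5% = 3093.50
Specific component: 414 × 0.48 = 198.72
Import duty = 3093.50 + 198.72 = 3292.22
Buyer bears: inland to port 657.30 + export clearance 323.53 + origin terminal 891.95 + freight 8236.73 + insurance 503.35 + destination terminal 1162.81 + brokerage 194.53 + duty 3292.22 = 15262.42
Landed cost = invoice 21950.28 + 15262.42 = 37212.70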